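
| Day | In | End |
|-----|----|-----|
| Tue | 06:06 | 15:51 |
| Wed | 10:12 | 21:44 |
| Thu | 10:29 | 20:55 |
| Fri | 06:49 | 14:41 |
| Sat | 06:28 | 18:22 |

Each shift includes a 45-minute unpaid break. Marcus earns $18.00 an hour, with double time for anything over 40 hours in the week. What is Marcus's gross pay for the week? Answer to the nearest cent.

$998.40

Tue: 06:06–15:51 = 9 h 45 min; less 45 min break → 9 h 0 min
Wed: 10:12–21:44 = 11 h 32 min; less 45 min break → 10 h 47 min
Thu: 10:29–20:55 = 10 h 26 min; less 45 min break → 9 h 41 min
Fri: 06:49–14:41 = 7 h 52 min; less 45 min break → 7 h 7 min
Sat: 06:28–18:22 = 11 h 54 min; less 45 min break → 11 h 9 min
Total worked: 47 h 44 min = 2864 min.
Regular 40 h 0 min = 2400 min at $18.00/h; overtime 7 h 44 min = 464 min at $36.00/h.
Pay = (2400 × $18.00 + 464 × $36.00) ÷ 60 = $998.40.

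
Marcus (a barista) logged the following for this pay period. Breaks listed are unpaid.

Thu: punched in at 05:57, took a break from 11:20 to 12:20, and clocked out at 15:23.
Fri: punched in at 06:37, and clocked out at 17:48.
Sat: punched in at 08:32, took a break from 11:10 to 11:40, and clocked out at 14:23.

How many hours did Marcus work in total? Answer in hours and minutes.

24 h 58 min

Thu: 05:57–15:23 = 9 h 26 min; less 60 min break → 8 h 26 min
Fri: 06:37–17:48 = 11 h 11 min
Sat: 08:32–14:23 = 5 h 51 min; less 30 min break → 5 h 21 min
Total: 8 h 26 min + 11 h 11 min + 5 h 21 min = 24 h 58 min.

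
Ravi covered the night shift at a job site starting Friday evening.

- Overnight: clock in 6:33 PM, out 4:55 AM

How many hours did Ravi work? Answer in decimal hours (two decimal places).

Overnight: 6:33 PM → midnight = 5 h 27 min; midnight → 4:55 AM = 4 h 55 min; span 10 h 22 min

10.37 hours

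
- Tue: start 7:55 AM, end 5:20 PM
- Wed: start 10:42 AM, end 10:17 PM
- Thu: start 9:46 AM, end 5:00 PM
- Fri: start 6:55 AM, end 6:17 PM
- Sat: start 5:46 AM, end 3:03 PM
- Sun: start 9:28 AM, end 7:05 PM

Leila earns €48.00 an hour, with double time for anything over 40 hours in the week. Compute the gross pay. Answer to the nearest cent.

€3696.00

Tue: 7:55 AM–5:20 PM = 9 h 25 min
Wed: 10:42 AM–10:17 PM = 11 h 35 min
Thu: 9:46 AM–5:00 PM = 7 h 14 min
Fri: 6:55 AM–6:17 PM = 11 h 22 min
Sat: 5:46 AM–3:03 PM = 9 h 17 min
Sun: 9:28 AM–7:05 PM = 9 h 37 min
Total worked: 58 h 30 min = 3510 min.
Regular 40 h 0 min = 2400 min at €48.00/h; overtime 18 h 30 min = 1110 min at €96.00/h.
Pay = (2400 × €48.00 + 1110 × €96.00) ÷ 60 = €3696.00.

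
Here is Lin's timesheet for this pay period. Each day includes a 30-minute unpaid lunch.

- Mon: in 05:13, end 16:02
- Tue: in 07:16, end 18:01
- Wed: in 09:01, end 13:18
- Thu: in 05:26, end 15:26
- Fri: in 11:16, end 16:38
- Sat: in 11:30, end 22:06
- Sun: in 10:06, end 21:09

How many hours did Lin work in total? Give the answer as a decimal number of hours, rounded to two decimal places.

Mon: 05:13–16:02 = 10 h 49 min; less 30 min break → 10 h 19 min
Tue: 07:16–18:01 = 10 h 45 min; less 30 min break → 10 h 15 min
Wed: 09:01–13:18 = 4 h 17 min; less 30 min break → 3 h 47 min
Thu: 05:26–15:26 = 10 h 0 min; less 30 min break → 9 h 30 min
Fri: 11:16–16:38 = 5 h 22 min; less 30 min break → 4 h 52 min
Sat: 11:30–22:06 = 10 h 36 min; less 30 min break → 10 h 6 min
Sun: 10:06–21:09 = 11 h 3 min; less 30 min break → 10 h 33 min
Total: 10 h 19 min + 10 h 15 min + 3 h 47 min + 9 h 30 min + 4 h 52 min + 10 h 6 min + 10 h 33 min = 59 h 22 min.

59.37 hours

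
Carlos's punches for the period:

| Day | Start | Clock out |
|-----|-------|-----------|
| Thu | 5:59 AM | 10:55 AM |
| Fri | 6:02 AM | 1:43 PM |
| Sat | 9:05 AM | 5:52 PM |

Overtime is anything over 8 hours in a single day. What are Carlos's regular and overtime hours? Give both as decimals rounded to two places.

Regular 20.62 hours, overtime 0.78 hours

Thu: 5:59 AM–10:55 AM = 4 h 56 min
Fri: 6:02 AM–1:43 PM = 7 h 41 min
Sat: 9:05 AM–5:52 PM = 8 h 47 min
Thu reg 4 h 56 min / OT 0 h 0 min; Fri reg 7 h 41 min / OT 0 h 0 min; Sat reg 8 h 0 min / OT 0 h 47 min.
Totals: regular 20 h 37 min, overtime 0 h 47 min.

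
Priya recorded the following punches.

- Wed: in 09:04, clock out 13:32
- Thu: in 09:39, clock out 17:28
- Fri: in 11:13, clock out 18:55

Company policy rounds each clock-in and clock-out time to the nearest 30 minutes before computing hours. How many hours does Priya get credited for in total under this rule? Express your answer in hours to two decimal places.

20.50 hours

Wed: in 09:04→09:00, out 13:32→13:30; 4 h 30 min
Thu: in 09:39→09:30, out 17:28→17:30; 8 h 0 min
Fri: in 11:13→11:00, out 18:55→19:00; 8 h 0 min
Total credited: 20 h 30 min.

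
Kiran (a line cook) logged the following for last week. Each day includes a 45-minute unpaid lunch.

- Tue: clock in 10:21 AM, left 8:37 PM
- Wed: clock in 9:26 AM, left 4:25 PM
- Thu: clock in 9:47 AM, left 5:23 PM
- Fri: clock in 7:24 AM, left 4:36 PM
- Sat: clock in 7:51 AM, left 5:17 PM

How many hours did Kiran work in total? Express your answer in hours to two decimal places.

Tue: 10:21 AM–8:37 PM = 10 h 16 min; less 45 min break → 9 h 31 min
Wed: 9:26 AM–4:25 PM = 6 h 59 min; less 45 min break → 6 h 14 min
Thu: 9:47 AM–5:23 PM = 7 h 36 min; less 45 min break → 6 h 51 min
Fri: 7:24 AM–4:36 PM = 9 h 12 min; less 45 min break → 8 h 27 min
Sat: 7:51 AM–5:17 PM = 9 h 26 min; less 45 min break → 8 h 41 min
Total: 9 h 31 min + 6 h 14 min + 6 h 51 min + 8 h 27 min + 8 h 41 min = 39 h 44 min.

39.73 hours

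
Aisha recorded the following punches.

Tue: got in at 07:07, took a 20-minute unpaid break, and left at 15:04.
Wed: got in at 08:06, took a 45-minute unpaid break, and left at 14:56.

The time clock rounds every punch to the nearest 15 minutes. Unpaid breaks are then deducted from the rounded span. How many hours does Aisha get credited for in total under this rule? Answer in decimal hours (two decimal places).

Tue: in 07:07→07:00, out 15:04→15:00; 8 h 0 min − 20 min = 7 h 40 min
Wed: in 08:06→08:00, out 14:56→15:00; 7 h 0 min − 45 min = 6 h 15 min
Total credited: 13 h 55 min.

13.92 hours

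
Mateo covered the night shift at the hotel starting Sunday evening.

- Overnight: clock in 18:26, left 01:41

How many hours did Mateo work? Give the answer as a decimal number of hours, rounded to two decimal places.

Overnight: 18:26 → midnight = 5 h 34 min; midnight → 01:41 = 1 h 41 min; span 7 h 15 min

7.25 hours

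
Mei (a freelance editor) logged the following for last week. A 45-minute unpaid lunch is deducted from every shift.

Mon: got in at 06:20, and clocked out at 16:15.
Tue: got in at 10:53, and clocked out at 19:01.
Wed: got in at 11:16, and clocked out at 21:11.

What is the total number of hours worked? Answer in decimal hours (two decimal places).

25.72 hours

Mon: 06:20–16:15 = 9 h 55 min; less 45 min break → 9 h 10 min
Tue: 10:53–19:01 = 8 h 8 min; less 45 min break → 7 h 23 min
Wed: 11:16–21:11 = 9 h 55 min; less 45 min break → 9 h 10 min
Total: 9 h 10 min + 7 h 23 min + 9 h 10 min = 25 h 43 min.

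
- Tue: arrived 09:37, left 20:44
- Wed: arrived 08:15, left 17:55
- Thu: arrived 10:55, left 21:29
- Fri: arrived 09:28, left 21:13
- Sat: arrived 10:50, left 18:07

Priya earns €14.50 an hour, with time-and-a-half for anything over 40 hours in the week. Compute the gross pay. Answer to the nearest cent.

€805.84

Tue: 09:37–20:44 = 11 h 7 min
Wed: 08:15–17:55 = 9 h 40 min
Thu: 10:55–21:29 = 10 h 34 min
Fri: 09:28–21:13 = 11 h 45 min
Sat: 10:50–18:07 = 7 h 17 min
Total worked: 50 h 23 min = 3023 min.
Regular 40 h 0 min = 2400 min at €14.50/h; overtime 10 h 23 min = 623 min at €21.75/h.
Pay = (2400 × €14.50 + 623 × €21.75) ÷ 60 = €805.84.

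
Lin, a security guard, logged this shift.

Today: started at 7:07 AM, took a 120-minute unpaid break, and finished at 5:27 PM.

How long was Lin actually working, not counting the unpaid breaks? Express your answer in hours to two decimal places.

Today: 7:07 AM–5:27 PM = 10 h 20 min; less 120 min break → 8 h 20 min

8.33 hours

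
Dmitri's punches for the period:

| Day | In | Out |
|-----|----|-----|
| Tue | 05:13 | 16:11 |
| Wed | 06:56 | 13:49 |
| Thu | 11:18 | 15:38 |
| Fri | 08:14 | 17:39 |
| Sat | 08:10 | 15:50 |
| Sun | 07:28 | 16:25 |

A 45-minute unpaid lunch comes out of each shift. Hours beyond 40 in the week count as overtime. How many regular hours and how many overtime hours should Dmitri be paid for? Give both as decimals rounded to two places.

Regular 40.00 hours, overtime 3.72 hours

Tue: 05:13–16:11 = 10 h 58 min; less 45 min break → 10 h 13 min
Wed: 06:56–13:49 = 6 h 53 min; less 45 min break → 6 h 8 min
Thu: 11:18–15:38 = 4 h 20 min; less 45 min break → 3 h 35 min
Fri: 08:14–17:39 = 9 h 25 min; less 45 min break → 8 h 40 min
Sat: 08:10–15:50 = 7 h 40 min; less 45 min break → 6 h 55 min
Sun: 07:28–16:25 = 8 h 57 min; less 45 min break → 8 h 12 min
Total worked: 43 h 43 min = 43.72 h.
Threshold 40 h → overtime 3 h 43 min, regular 40 h 0 min.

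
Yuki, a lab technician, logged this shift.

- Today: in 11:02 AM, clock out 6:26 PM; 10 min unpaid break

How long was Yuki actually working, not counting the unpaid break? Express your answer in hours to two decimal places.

7.23 hours

Today: 11:02 AM–6:26 PM = 7 h 24 min; less 10 min break → 7 h 14 min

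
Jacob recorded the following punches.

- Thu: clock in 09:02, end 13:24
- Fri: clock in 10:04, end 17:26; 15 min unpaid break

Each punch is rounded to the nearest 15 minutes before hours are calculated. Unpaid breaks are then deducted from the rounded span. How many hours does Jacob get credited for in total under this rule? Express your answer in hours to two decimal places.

11.75 hours

Thu: in 09:02→09:00, out 13:24→13:30; 4 h 30 min
Fri: in 10:04→10:00, out 17:26→17:30; 7 h 30 min − 15 min = 7 h 15 min
Total credited: 11 h 45 min.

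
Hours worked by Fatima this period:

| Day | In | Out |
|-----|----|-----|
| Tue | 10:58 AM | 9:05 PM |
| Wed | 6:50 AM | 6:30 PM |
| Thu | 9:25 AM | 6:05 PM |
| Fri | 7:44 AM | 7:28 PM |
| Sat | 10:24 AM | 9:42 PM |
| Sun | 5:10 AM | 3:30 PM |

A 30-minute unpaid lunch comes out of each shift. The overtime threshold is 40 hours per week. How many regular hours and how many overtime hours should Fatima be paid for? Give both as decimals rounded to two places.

Regular 40.00 hours, overtime 20.82 hours

Tue: 10:58 AM–9:05 PM = 10 h 7 min; less 30 min break → 9 h 37 min
Wed: 6:50 AM–6:30 PM = 11 h 40 min; less 30 min break → 11 h 10 min
Thu: 9:25 AM–6:05 PM = 8 h 40 min; less 30 min break → 8 h 10 min
Fri: 7:44 AM–7:28 PM = 11 h 44 min; less 30 min break → 11 h 14 min
Sat: 10:24 AM–9:42 PM = 11 h 18 min; less 30 min break → 10 h 48 min
Sun: 5:10 AM–3:30 PM = 10 h 20 min; less 30 min break → 9 h 50 min
Total worked: 60 h 49 min = 60.82 h.
Threshold 40 h → overtime 20 h 49 min, regular 40 h 0 min.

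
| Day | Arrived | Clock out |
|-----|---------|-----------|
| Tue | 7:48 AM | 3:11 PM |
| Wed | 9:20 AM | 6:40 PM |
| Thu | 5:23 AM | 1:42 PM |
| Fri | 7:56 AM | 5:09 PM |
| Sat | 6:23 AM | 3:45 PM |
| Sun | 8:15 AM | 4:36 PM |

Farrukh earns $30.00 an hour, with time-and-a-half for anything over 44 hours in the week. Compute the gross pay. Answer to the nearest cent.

$1678.50

Tue: 7:48 AM–3:11 PM = 7 h 23 min
Wed: 9:20 AM–6:40 PM = 9 h 20 min
Thu: 5:23 AM–1:42 PM = 8 h 19 min
Fri: 7:56 AM–5:09 PM = 9 h 13 min
Sat: 6:23 AM–3:45 PM = 9 h 22 min
Sun: 8:15 AM–4:36 PM = 8 h 21 min
Total worked: 51 h 58 min = 3118 min.
Regular 44 h 0 min = 2640 min at $30.00/h; overtime 7 h 58 min = 478 min at $45.00/h.
Pay = (2640 × $30.00 + 478 × $45.00) ÷ 60 = $1678.50.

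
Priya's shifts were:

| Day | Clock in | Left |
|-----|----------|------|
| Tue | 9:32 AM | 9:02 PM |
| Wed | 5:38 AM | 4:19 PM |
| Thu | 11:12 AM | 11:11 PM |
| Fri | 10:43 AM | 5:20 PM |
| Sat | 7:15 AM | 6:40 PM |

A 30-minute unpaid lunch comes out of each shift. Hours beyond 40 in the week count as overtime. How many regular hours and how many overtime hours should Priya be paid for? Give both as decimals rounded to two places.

Tue: 9:32 AM–9:02 PM = 11 h 30 min; less 30 min break → 11 h 0 min
Wed: 5:38 AM–4:19 PM = 10 h 41 min; less 30 min break → 10 h 11 min
Thu: 11:12 AM–11:11 PM = 11 h 59 min; less 30 min break → 11 h 29 min
Fri: 10:43 AM–5:20 PM = 6 h 37 min; less 30 min break → 6 h 7 min
Sat: 7:15 AM–6:40 PM = 11 h 25 min; less 30 min break → 10 h 55 min
Total worked: 49 h 42 min = 49.70 h.
Threshold 40 h → overtime 9 h 42 min, regular 40 h 0 min.

Regular 40.00 hours, overtime 9.70 hours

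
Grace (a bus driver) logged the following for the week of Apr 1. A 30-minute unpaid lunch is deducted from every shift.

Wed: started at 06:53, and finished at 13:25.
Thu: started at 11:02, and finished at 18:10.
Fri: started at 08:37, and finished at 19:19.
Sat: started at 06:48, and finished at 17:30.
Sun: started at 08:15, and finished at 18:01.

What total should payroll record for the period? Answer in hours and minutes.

Wed: 06:53–13:25 = 6 h 32 min; less 30 min break → 6 h 2 min
Thu: 11:02–18:10 = 7 h 8 min; less 30 min break → 6 h 38 min
Fri: 08:37–19:19 = 10 h 42 min; less 30 min break → 10 h 12 min
Sat: 06:48–17:30 = 10 h 42 min; less 30 min break → 10 h 12 min
Sun: 08:15–18:01 = 9 h 46 min; less 30 min break → 9 h 16 min
Total: 6 h 2 min + 6 h 38 min + 10 h 12 min + 10 h 12 min + 9 h 16 min = 42 h 20 min.

42 h 20 min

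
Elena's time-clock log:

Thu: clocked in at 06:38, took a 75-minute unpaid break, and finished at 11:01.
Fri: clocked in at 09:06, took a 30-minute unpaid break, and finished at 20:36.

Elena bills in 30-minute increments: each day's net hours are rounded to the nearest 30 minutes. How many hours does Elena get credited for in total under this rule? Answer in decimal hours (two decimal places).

14.00 hours

Thu: 06:38–11:01 = 4 h 23 min − 75 min = 3 h 8 min → rounds to 3 h 0 min
Fri: 09:06–20:36 = 11 h 30 min − 30 min = 11 h 0 min → rounds to 11 h 0 min
Total credited: 14 h 0 min.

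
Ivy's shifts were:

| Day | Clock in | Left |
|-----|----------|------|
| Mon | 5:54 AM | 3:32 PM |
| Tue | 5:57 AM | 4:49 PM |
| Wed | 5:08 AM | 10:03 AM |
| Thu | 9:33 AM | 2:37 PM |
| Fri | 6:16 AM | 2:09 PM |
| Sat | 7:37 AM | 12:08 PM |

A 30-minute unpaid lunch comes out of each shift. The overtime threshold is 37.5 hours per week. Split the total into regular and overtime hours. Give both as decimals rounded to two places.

Regular 37.50 hours, overtime 2.38 hours

Mon: 5:54 AM–3:32 PM = 9 h 38 min; less 30 min break → 9 h 8 min
Tue: 5:57 AM–4:49 PM = 10 h 52 min; less 30 min break → 10 h 22 min
Wed: 5:08 AM–10:03 AM = 4 h 55 min; less 30 min break → 4 h 25 min
Thu: 9:33 AM–2:37 PM = 5 h 4 min; less 30 min break → 4 h 34 min
Fri: 6:16 AM–2:09 PM = 7 h 53 min; less 30 min break → 7 h 23 min
Sat: 7:37 AM–12:08 PM = 4 h 31 min; less 30 min break → 4 h 1 min
Total worked: 39 h 53 min = 39.88 h.
Threshold 37.5 h → overtime 2 h 23 min, regular 37 h 30 min.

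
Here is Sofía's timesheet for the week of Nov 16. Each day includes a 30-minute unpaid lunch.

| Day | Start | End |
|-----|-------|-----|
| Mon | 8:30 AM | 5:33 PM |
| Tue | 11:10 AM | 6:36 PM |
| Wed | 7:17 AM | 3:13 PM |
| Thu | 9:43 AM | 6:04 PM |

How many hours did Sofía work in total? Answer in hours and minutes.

Mon: 8:30 AM–5:33 PM = 9 h 3 min; less 30 min break → 8 h 33 min
Tue: 11:10 AM–6:36 PM = 7 h 26 min; less 30 min break → 6 h 56 min
Wed: 7:17 AM–3:13 PM = 7 h 56 min; less 30 min break → 7 h 26 min
Thu: 9:43 AM–6:04 PM = 8 h 21 min; less 30 min break → 7 h 51 min
Total: 8 h 33 min + 6 h 56 min + 7 h 26 min + 7 h 51 min = 30 h 46 min.

30 h 46 min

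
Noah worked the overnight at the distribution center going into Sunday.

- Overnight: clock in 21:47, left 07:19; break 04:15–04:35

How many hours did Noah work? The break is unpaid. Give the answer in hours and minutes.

Overnight: 21:47 → midnight = 2 h 13 min; midnight → 07:19 = 7 h 19 min; span 9 h 32 min; less 20 min break → 9 h 12 min

9 h 12 min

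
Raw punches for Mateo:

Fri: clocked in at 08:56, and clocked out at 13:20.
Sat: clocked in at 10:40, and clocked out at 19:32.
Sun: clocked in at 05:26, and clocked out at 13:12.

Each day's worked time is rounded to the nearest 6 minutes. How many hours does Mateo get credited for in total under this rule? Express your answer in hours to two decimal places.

21.10 hours

Fri: 08:56–13:20 = 4 h 24 min → rounds to 4 h 24 min
Sat: 10:40–19:32 = 8 h 52 min → rounds to 8 h 54 min
Sun: 05:26–13:12 = 7 h 46 min → rounds to 7 h 48 min
Total credited: 21 h 6 min.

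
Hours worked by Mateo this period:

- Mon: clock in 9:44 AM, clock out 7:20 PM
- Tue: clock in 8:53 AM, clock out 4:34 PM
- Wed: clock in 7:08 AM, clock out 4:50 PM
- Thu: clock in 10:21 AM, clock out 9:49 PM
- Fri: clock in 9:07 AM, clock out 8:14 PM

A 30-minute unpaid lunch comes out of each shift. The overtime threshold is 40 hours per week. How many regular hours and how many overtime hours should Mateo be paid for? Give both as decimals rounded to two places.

Mon: 9:44 AM–7:20 PM = 9 h 36 min; less 30 min break → 9 h 6 min
Tue: 8:53 AM–4:34 PM = 7 h 41 min; less 30 min break → 7 h 11 min
Wed: 7:08 AM–4:50 PM = 9 h 42 min; less 30 min break → 9 h 12 min
Thu: 10:21 AM–9:49 PM = 11 h 28 min; less 30 min break → 10 h 58 min
Fri: 9:07 AM–8:14 PM = 11 h 7 min; less 30 min break → 10 h 37 min
Total worked: 47 h 4 min = 47.07 h.
Threshold 40 h → overtime 7 h 4 min, regular 40 h 0 min.

Regular 40.00 hours, overtime 7.07 hours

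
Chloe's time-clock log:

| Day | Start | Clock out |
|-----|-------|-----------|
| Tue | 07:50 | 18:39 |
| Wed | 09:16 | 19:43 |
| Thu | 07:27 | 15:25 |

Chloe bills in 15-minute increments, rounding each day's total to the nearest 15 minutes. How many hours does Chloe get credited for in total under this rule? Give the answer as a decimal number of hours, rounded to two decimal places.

Tue: 07:50–18:39 = 10 h 49 min → rounds to 10 h 45 min
Wed: 09:16–19:43 = 10 h 27 min → rounds to 10 h 30 min
Thu: 07:27–15:25 = 7 h 58 min → rounds to 8 h 0 min
Total credited: 29 h 15 min.

29.25 hours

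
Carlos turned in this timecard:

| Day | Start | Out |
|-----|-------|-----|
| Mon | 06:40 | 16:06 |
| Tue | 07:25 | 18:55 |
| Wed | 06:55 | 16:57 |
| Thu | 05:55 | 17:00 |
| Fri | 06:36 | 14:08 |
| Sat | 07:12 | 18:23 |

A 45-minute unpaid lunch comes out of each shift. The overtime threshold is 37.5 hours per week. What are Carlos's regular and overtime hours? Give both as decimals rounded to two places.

Regular 37.50 hours, overtime 18.77 hours

Mon: 06:40–16:06 = 9 h 26 min; less 45 min break → 8 h 41 min
Tue: 07:25–18:55 = 11 h 30 min; less 45 min break → 10 h 45 min
Wed: 06:55–16:57 = 10 h 2 min; less 45 min break → 9 h 17 min
Thu: 05:55–17:00 = 11 h 5 min; less 45 min break → 10 h 20 min
Fri: 06:36–14:08 = 7 h 32 min; less 45 min break → 6 h 47 min
Sat: 07:12–18:23 = 11 h 11 min; less 45 min break → 10 h 26 min
Total worked: 56 h 16 min = 56.27 h.
Threshold 37.5 h → overtime 18 h 46 min, regular 37 h 30 min.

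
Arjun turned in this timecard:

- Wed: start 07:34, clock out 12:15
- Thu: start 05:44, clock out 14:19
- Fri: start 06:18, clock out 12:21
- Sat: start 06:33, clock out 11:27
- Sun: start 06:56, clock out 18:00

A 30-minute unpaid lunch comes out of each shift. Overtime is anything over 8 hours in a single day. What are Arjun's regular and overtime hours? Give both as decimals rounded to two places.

Regular 30.13 hours, overtime 2.65 hours

Wed: 07:34–12:15 = 4 h 41 min; less 30 min break → 4 h 11 min
Thu: 05:44–14:19 = 8 h 35 min; less 30 min break → 8 h 5 min
Fri: 06:18–12:21 = 6 h 3 min; less 30 min break → 5 h 33 min
Sat: 06:33–11:27 = 4 h 54 min; less 30 min break → 4 h 24 min
Sun: 06:56–18:00 = 11 h 4 min; less 30 min break → 10 h 34 min
Wed reg 4 h 11 min / OT 0 h 0 min; Thu reg 8 h 0 min / OT 0 h 5 min; Fri reg 5 h 33 min / OT 0 h 0 min; Sat reg 4 h 24 min / OT 0 h 0 min; Sun reg 8 h 0 min / OT 2 h 34 min.
Totals: regular 30 h 8 min, overtime 2 h 39 min.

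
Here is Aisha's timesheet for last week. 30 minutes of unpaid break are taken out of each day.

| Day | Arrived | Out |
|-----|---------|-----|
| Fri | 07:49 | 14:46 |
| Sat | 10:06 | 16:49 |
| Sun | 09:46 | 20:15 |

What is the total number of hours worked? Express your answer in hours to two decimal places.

Fri: 07:49–14:46 = 6 h 57 min; less 30 min break → 6 h 27 min
Sat: 10:06–16:49 = 6 h 43 min; less 30 min break → 6 h 13 min
Sun: 09:46–20:15 = 10 h 29 min; less 30 min break → 9 h 59 min
Total: 6 h 27 min + 6 h 13 min + 9 h 59 min = 22 h 39 min.

22.65 hours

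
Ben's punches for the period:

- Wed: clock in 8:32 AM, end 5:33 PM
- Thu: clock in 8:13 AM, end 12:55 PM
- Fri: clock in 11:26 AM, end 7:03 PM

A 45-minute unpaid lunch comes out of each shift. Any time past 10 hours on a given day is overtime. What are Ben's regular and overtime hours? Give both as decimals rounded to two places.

Regular 19.08 hours, overtime 0.00 hours

Wed: 8:32 AM–5:33 PM = 9 h 1 min; less 45 min break → 8 h 16 min
Thu: 8:13 AM–12:55 PM = 4 h 42 min; less 45 min break → 3 h 57 min
Fri: 11:26 AM–7:03 PM = 7 h 37 min; less 45 min break → 6 h 52 min
Wed reg 8 h 16 min / OT 0 h 0 min; Thu reg 3 h 57 min / OT 0 h 0 min; Fri reg 6 h 52 min / OT 0 h 0 min.
Totals: regular 19 h 5 min, overtime 0 h 0 min.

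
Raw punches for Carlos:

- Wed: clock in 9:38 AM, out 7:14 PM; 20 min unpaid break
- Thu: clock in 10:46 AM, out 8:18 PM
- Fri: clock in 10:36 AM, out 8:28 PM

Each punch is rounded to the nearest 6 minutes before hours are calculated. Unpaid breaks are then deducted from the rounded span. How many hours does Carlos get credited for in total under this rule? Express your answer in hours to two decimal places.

Wed: in 9:38 AM→9:36 AM, out 7:14 PM→7:12 PM; 9 h 36 min − 20 min = 9 h 16 min
Thu: in 10:46 AM→10:48 AM, out 8:18 PM→8:18 PM; 9 h 30 min
Fri: in 10:36 AM→10:36 AM, out 8:28 PM→8:30 PM; 9 h 54 min
Total credited: 28 h 40 min.

28.67 hours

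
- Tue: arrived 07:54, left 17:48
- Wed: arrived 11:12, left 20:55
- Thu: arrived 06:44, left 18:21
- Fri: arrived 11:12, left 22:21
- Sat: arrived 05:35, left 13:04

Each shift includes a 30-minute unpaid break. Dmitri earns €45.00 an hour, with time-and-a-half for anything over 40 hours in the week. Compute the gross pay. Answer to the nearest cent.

€2297.25

Tue: 07:54–17:48 = 9 h 54 min; less 30 min break → 9 h 24 min
Wed: 11:12–20:55 = 9 h 43 min; less 30 min break → 9 h 13 min
Thu: 06:44–18:21 = 11 h 37 min; less 30 min break → 11 h 7 min
Fri: 11:12–22:21 = 11 h 9 min; less 30 min break → 10 h 39 min
Sat: 05:35–13:04 = 7 h 29 min; less 30 min break → 6 h 59 min
Total worked: 47 h 22 min = 2842 min.
Regular 40 h 0 min = 2400 min at €45.00/h; overtime 7 h 22 min = 442 min at €67.50/h.
Pay = (2400 × €45.00 + 442 × €67.50) ÷ 60 = €2297.25.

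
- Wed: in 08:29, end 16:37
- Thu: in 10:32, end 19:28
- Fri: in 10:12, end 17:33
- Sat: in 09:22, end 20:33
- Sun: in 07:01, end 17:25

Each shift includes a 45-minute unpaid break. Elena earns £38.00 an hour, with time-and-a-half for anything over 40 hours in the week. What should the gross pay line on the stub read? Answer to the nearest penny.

£1648.25

Wed: 08:29–16:37 = 8 h 8 min; less 45 min break → 7 h 23 min
Thu: 10:32–19:28 = 8 h 56 min; less 45 min break → 8 h 11 min
Fri: 10:12–17:33 = 7 h 21 min; less 45 min break → 6 h 36 min
Sat: 09:22–20:33 = 11 h 11 min; less 45 min break → 10 h 26 min
Sun: 07:01–17:25 = 10 h 24 min; less 45 min break → 9 h 39 min
Total worked: 42 h 15 min = 2535 min.
Regular 40 h 0 min = 2400 min at £38.00/h; overtime 2 h 15 min = 135 min at £57.00/h.
Pay = (2400 × £38.00 + 135 × £57.00) ÷ 60 = £1648.25.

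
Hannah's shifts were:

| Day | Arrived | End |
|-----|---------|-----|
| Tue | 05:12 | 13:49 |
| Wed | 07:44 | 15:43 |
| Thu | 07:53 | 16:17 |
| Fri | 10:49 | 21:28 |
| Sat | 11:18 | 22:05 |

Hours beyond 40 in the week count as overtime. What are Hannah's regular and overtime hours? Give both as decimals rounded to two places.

Tue: 05:12–13:49 = 8 h 37 min
Wed: 07:44–15:43 = 7 h 59 min
Thu: 07:53–16:17 = 8 h 24 min
Fri: 10:49–21:28 = 10 h 39 min
Sat: 11:18–22:05 = 10 h 47 min
Total worked: 46 h 26 min = 46.43 h.
Threshold 40 h → overtime 6 h 26 min, regular 40 h 0 min.

Regular 40.00 hours, overtime 6.43 hours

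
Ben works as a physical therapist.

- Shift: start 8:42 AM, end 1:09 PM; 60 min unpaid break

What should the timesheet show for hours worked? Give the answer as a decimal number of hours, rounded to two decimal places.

Shift: 8:42 AM–1:09 PM = 4 h 27 min; less 60 min break → 3 h 27 min

3.45 hours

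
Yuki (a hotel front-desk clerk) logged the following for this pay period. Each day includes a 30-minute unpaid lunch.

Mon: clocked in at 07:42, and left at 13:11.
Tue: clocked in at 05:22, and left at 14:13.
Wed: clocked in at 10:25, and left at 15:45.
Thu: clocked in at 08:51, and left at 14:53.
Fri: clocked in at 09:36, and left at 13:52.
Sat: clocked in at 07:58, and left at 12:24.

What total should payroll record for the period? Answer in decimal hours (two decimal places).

Mon: 07:42–13:11 = 5 h 29 min; less 30 min break → 4 h 59 min
Tue: 05:22–14:13 = 8 h 51 min; less 30 min break → 8 h 21 min
Wed: 10:25–15:45 = 5 h 20 min; less 30 min break → 4 h 50 min
Thu: 08:51–14:53 = 6 h 2 min; less 30 min break → 5 h 32 min
Fri: 09:36–13:52 = 4 h 16 min; less 30 min break → 3 h 46 min
Sat: 07:58–12:24 = 4 h 26 min; less 30 min break → 3 h 56 min
Total: 4 h 59 min + 8 h 21 min + 4 h 50 min + 5 h 32 min + 3 h 46 min + 3 h 56 min = 31 h 24 min.

31.40 hours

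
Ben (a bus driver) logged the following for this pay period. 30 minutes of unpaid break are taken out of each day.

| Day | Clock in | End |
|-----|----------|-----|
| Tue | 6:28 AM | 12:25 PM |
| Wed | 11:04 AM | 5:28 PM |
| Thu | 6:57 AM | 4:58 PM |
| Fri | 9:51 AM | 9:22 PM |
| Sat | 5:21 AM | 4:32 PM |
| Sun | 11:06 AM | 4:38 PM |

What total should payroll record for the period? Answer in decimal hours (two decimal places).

Tue: 6:28 AM–12:25 PM = 5 h 57 min; less 30 min break → 5 h 27 min
Wed: 11:04 AM–5:28 PM = 6 h 24 min; less 30 min break → 5 h 54 min
Thu: 6:57 AM–4:58 PM = 10 h 1 min; less 30 min break → 9 h 31 min
Fri: 9:51 AM–9:22 PM = 11 h 31 min; less 30 min break → 11 h 1 min
Sat: 5:21 AM–4:32 PM = 11 h 11 min; less 30 min break → 10 h 41 min
Sun: 11:06 AM–4:38 PM = 5 h 32 min; less 30 min break → 5 h 2 min
Total: 5 h 27 min + 5 h 54 min + 9 h 31 min + 11 h 1 min + 10 h 41 min + 5 h 2 min = 47 h 36 min.

47.60 hours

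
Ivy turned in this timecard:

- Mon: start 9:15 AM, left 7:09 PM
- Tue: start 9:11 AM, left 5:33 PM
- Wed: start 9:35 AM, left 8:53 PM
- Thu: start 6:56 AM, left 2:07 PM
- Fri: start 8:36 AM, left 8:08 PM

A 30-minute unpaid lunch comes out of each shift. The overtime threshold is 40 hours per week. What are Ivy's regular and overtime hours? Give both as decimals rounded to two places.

Regular 40.00 hours, overtime 5.78 hours

Mon: 9:15 AM–7:09 PM = 9 h 54 min; less 30 min break → 9 h 24 min
Tue: 9:11 AM–5:33 PM = 8 h 22 min; less 30 min break → 7 h 52 min
Wed: 9:35 AM–8:53 PM = 11 h 18 min; less 30 min break → 10 h 48 min
Thu: 6:56 AM–2:07 PM = 7 h 11 min; less 30 min break → 6 h 41 min
Fri: 8:36 AM–8:08 PM = 11 h 32 min; less 30 min break → 11 h 2 min
Total worked: 45 h 47 min = 45.78 h.
Threshold 40 h → overtime 5 h 47 min, regular 40 h 0 min.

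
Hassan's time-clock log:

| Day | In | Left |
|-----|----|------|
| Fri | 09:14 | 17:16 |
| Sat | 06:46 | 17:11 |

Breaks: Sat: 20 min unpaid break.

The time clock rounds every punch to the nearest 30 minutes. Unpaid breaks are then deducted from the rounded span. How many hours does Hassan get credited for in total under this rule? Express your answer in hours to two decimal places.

18.17 hours

Fri: in 09:14→09:00, out 17:16→17:30; 8 h 30 min
Sat: in 06:46→07:00, out 17:11→17:00; 10 h 0 min − 20 min = 9 h 40 min
Total credited: 18 h 10 min.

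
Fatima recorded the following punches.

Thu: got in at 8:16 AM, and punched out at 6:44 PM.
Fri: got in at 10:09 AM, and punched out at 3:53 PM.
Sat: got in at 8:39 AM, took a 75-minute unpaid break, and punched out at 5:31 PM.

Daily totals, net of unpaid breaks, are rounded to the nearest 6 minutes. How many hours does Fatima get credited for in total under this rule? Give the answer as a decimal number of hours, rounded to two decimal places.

Thu: 8:16 AM–6:44 PM = 10 h 28 min → rounds to 10 h 30 min
Fri: 10:09 AM–3:53 PM = 5 h 44 min → rounds to 5 h 42 min
Sat: 8:39 AM–5:31 PM = 8 h 52 min − 75 min = 7 h 37 min → rounds to 7 h 36 min
Total credited: 23 h 48 min.

23.80 hours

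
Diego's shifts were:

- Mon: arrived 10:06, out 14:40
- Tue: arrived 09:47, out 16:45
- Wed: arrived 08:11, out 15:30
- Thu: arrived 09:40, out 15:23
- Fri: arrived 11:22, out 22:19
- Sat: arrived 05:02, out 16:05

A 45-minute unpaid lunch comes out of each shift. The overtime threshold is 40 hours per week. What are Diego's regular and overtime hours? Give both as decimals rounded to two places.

Regular 40.00 hours, overtime 2.07 hours

Mon: 10:06–14:40 = 4 h 34 min; less 45 min break → 3 h 49 min
Tue: 09:47–16:45 = 6 h 58 min; less 45 min break → 6 h 13 min
Wed: 08:11–15:30 = 7 h 19 min; less 45 min break → 6 h 34 min
Thu: 09:40–15:23 = 5 h 43 min; less 45 min break → 4 h 58 min
Fri: 11:22–22:19 = 10 h 57 min; less 45 min break → 10 h 12 min
Sat: 05:02–16:05 = 11 h 3 min; less 45 min break → 10 h 18 min
Total worked: 42 h 4 min = 42.07 h.
Threshold 40 h → overtime 2 h 4 min, regular 40 h 0 min.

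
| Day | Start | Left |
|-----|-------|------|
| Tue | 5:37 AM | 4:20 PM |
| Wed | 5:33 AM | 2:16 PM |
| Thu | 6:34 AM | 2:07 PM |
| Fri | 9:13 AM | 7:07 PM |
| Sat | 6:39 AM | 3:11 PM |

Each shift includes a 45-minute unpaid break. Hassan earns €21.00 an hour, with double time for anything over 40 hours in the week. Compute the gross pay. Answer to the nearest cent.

Tue: 5:37 AM–4:20 PM = 10 h 43 min; less 45 min break → 9 h 58 min
Wed: 5:33 AM–2:16 PM = 8 h 43 min; less 45 min break → 7 h 58 min
Thu: 6:34 AM–2:07 PM = 7 h 33 min; less 45 min break → 6 h 48 min
Fri: 9:13 AM–7:07 PM = 9 h 54 min; less 45 min break → 9 h 9 min
Sat: 6:39 AM–3:11 PM = 8 h 32 min; less 45 min break → 7 h 47 min
Total worked: 41 h 40 min = 2500 min.
Regular 40 h 0 min = 2400 min at €21.00/h; overtime 1 h 40 min = 100 min at €42.00/h.
Pay = (2400 × €21.00 + 100 × €42.00) ÷ 60 = €910.00.

€910.00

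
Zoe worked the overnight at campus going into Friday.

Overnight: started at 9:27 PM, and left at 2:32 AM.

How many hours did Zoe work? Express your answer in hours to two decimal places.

5.08 hours

Overnight: 9:27 PM → midnight = 2 h 33 min; midnight → 2:32 AM = 2 h 32 min; span 5 h 5 min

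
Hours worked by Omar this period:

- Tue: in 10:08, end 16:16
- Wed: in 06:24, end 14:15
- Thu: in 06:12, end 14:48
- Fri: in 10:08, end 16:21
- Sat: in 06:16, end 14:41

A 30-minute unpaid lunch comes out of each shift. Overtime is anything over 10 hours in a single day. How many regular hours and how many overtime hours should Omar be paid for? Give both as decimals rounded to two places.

Tue: 10:08–16:16 = 6 h 8 min; less 30 min break → 5 h 38 min
Wed: 06:24–14:15 = 7 h 51 min; less 30 min break → 7 h 21 min
Thu: 06:12–14:48 = 8 h 36 min; less 30 min break → 8 h 6 min
Fri: 10:08–16:21 = 6 h 13 min; less 30 min break → 5 h 43 min
Sat: 06:16–14:41 = 8 h 25 min; less 30 min break → 7 h 55 min
Tue reg 5 h 38 min / OT 0 h 0 min; Wed reg 7 h 21 min / OT 0 h 0 min; Thu reg 8 h 6 min / OT 0 h 0 min; Fri reg 5 h 43 min / OT 0 h 0 min; Sat reg 7 h 55 min / OT 0 h 0 min.
Totals: regular 34 h 43 min, overtime 0 h 0 min.

Regular 34.72 hours, overtime 0.00 hours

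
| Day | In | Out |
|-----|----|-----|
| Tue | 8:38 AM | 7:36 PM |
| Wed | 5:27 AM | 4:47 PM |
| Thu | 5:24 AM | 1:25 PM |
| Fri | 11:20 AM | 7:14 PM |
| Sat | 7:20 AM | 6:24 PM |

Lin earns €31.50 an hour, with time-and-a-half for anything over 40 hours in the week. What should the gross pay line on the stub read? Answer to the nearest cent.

€1698.64

Tue: 8:38 AM–7:36 PM = 10 h 58 min
Wed: 5:27 AM–4:47 PM = 11 h 20 min
Thu: 5:24 AM–1:25 PM = 8 h 1 min
Fri: 11:20 AM–7:14 PM = 7 h 54 min
Sat: 7:20 AM–6:24 PM = 11 h 4 min
Total worked: 49 h 17 min = 2957 min.
Regular 40 h 0 min = 2400 min at €31.50/h; overtime 9 h 17 min = 557 min at €47.25/h.
Pay = (2400 × €31.50 + 557 × €47.25) ÷ 60 = €1698.64.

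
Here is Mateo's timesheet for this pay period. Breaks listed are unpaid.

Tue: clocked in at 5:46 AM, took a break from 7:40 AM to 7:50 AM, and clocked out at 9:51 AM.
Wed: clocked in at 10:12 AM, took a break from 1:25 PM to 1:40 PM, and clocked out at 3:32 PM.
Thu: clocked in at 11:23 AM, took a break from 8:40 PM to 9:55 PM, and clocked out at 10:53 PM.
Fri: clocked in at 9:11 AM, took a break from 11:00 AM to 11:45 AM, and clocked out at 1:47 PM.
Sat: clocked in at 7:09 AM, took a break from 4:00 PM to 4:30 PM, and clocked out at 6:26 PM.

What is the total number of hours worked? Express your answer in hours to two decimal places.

Tue: 5:46 AM–9:51 AM = 4 h 5 min; less 10 min break → 3 h 55 min
Wed: 10:12 AM–3:32 PM = 5 h 20 min; less 15 min break → 5 h 5 min
Thu: 11:23 AM–10:53 PM = 11 h 30 min; less 75 min break → 10 h 15 min
Fri: 9:11 AM–1:47 PM = 4 h 36 min; less 45 min break → 3 h 51 min
Sat: 7:09 AM–6:26 PM = 11 h 17 min; less 30 min break → 10 h 47 min
Total: 3 h 55 min + 5 h 5 min + 10 h 15 min + 3 h 51 min + 10 h 47 min = 33 h 53 min.

33.88 hours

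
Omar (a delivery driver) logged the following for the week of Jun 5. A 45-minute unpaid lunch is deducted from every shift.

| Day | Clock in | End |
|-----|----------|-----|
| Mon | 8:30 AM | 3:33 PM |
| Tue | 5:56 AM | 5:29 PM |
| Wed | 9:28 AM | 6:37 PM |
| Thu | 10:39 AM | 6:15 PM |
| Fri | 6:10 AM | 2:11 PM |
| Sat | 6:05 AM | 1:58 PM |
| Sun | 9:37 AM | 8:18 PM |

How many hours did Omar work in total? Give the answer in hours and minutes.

56 h 41 min

Mon: 8:30 AM–3:33 PM = 7 h 3 min; less 45 min break → 6 h 18 min
Tue: 5:56 AM–5:29 PM = 11 h 33 min; less 45 min break → 10 h 48 min
Wed: 9:28 AM–6:37 PM = 9 h 9 min; less 45 min break → 8 h 24 min
Thu: 10:39 AM–6:15 PM = 7 h 36 min; less 45 min break → 6 h 51 min
Fri: 6:10 AM–2:11 PM = 8 h 1 min; less 45 min break → 7 h 16 min
Sat: 6:05 AM–1:58 PM = 7 h 53 min; less 45 min break → 7 h 8 min
Sun: 9:37 AM–8:18 PM = 10 h 41 min; less 45 min break → 9 h 56 min
Total: 6 h 18 min + 10 h 48 min + 8 h 24 min + 6 h 51 min + 7 h 16 min + 7 h 8 min + 9 h 56 min = 56 h 41 min.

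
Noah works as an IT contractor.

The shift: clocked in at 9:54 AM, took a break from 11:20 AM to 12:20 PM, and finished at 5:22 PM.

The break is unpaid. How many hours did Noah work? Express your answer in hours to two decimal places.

6.47 hours

The shift: 9:54 AM–5:22 PM = 7 h 28 min; less 60 min break → 6 h 28 min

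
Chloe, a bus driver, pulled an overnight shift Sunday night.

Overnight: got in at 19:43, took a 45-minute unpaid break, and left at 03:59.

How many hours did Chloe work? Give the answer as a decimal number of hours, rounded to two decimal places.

7.52 hours

Overnight: 19:43 → midnight = 4 h 17 min; midnight → 03:59 = 3 h 59 min; span 8 h 16 min; less 45 min break → 7 h 31 min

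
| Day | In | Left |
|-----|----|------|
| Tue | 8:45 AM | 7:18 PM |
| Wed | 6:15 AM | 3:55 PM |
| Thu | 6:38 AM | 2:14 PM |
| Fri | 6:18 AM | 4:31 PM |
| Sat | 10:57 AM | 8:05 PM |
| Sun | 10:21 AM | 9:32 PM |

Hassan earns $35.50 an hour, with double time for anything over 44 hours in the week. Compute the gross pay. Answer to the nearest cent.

$2580.85

Tue: 8:45 AM–7:18 PM = 10 h 33 min
Wed: 6:15 AM–3:55 PM = 9 h 40 min
Thu: 6:38 AM–2:14 PM = 7 h 36 min
Fri: 6:18 AM–4:31 PM = 10 h 13 min
Sat: 10:57 AM–8:05 PM = 9 h 8 min
Sun: 10:21 AM–9:32 PM = 11 h 11 min
Total worked: 58 h 21 min = 3501 min.
Regular 44 h 0 min = 2640 min at $35.50/h; overtime 14 h 21 min = 861 min at $71.00/h.
Pay = (2640 × $35.50 + 861 × $71.00) ÷ 60 = $2580.85.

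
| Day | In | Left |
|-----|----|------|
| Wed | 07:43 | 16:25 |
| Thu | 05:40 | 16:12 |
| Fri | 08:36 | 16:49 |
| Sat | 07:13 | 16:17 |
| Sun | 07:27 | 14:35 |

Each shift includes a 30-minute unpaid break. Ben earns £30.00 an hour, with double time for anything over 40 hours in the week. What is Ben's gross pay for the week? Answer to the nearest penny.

Wed: 07:43–16:25 = 8 h 42 min; less 30 min break → 8 h 12 min
Thu: 05:40–16:12 = 10 h 32 min; less 30 min break → 10 h 2 min
Fri: 08:36–16:49 = 8 h 13 min; less 30 min break → 7 h 43 min
Sat: 07:13–16:17 = 9 h 4 min; less 30 min break → 8 h 34 min
Sun: 07:27–14:35 = 7 h 8 min; less 30 min break → 6 h 38 min
Total worked: 41 h 9 min = 2469 min.
Regular 40 h 0 min = 2400 min at £30.00/h; overtime 1 h 9 min = 69 min at £60.00/h.
Pay = (2400 × £30.00 + 69 × £60.00) ÷ 60 = £1269.00.

£1269.00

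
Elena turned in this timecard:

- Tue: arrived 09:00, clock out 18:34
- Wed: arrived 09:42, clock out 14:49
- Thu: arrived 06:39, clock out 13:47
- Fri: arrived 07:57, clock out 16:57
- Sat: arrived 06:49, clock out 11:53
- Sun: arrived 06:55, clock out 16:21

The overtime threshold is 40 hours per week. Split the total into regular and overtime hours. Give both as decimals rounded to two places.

Regular 40.00 hours, overtime 5.32 hours

Tue: 09:00–18:34 = 9 h 34 min
Wed: 09:42–14:49 = 5 h 7 min
Thu: 06:39–13:47 = 7 h 8 min
Fri: 07:57–16:57 = 9 h 0 min
Sat: 06:49–11:53 = 5 h 4 min
Sun: 06:55–16:21 = 9 h 26 min
Total worked: 45 h 19 min = 45.32 h.
Threshold 40 h → overtime 5 h 19 min, regular 40 h 0 min.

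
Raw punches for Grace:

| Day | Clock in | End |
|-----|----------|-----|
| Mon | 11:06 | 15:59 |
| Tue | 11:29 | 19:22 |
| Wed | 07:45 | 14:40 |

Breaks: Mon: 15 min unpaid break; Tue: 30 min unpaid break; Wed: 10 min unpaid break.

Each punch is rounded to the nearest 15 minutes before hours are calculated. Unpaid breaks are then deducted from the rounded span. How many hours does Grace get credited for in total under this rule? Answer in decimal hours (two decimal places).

18.83 hours

Mon: in 11:06→11:00, out 15:59→16:00; 5 h 0 min − 15 min = 4 h 45 min
Tue: in 11:29→11:30, out 19:22→19:15; 7 h 45 min − 30 min = 7 h 15 min
Wed: in 07:45→07:45, out 14:40→14:45; 7 h 0 min − 10 min = 6 h 50 min
Total credited: 18 h 50 min.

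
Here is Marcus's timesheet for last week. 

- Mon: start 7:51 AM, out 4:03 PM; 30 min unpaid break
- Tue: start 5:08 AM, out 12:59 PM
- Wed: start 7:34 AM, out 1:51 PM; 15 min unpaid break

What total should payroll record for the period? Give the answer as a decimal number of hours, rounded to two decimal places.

Mon: 7:51 AM–4:03 PM = 8 h 12 min; less 30 min break → 7 h 42 min
Tue: 5:08 AM–12:59 PM = 7 h 51 min
Wed: 7:34 AM–1:51 PM = 6 h 17 min; less 15 min break → 6 h 2 min
Total: 7 h 42 min + 7 h 51 min + 6 h 2 min = 21 h 35 min.

21.58 hours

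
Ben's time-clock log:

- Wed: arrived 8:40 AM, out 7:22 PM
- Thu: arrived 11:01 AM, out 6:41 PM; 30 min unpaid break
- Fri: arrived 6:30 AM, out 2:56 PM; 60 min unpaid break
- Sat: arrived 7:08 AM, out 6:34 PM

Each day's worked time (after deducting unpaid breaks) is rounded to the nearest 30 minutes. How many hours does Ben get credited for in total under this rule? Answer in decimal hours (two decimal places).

Wed: 8:40 AM–7:22 PM = 10 h 42 min → rounds to 10 h 30 min
Thu: 11:01 AM–6:41 PM = 7 h 40 min − 30 min = 7 h 10 min → rounds to 7 h 0 min
Fri: 6:30 AM–2:56 PM = 8 h 26 min − 60 min = 7 h 26 min → rounds to 7 h 30 min
Sat: 7:08 AM–6:34 PM = 11 h 26 min → rounds to 11 h 30 min
Total credited: 36 h 30 min.

36.50 hours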